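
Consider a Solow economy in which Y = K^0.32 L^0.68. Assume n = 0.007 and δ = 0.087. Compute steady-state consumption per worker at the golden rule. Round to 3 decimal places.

n + δ = 0.007 + 0.087 = 0.094.
Setting f'(k) = n+δ gives 0.32·k^(0.32−1) = 0.094, hence k_gold = (0.32/0.094)^(1/0.68) ≈ 6.0588.
y_gold = 6.0588^0.32 ≈ 1.7798.
c_gold = y_gold − (n+δ)·k_gold = 1.7798 − 0.094·6.0588 ≈ 1.2102.

c_gold ≈ 1.210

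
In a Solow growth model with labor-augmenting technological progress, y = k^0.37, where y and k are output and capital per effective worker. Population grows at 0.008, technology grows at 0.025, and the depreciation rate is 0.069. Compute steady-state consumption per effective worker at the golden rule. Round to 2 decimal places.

c_gold ≈ 1.34

The effective depreciation rate is n + g + δ = 0.008 + 0.025 + 0.069 = 0.102.
Golden rule sets MPK = n+g+δ: 0.37·k^(0.37−1) = 0.102, so k_gold = (0.37/0.102)^(1/0.63) ≈ 7.7314.
y_gold = 7.7314^0.37 ≈ 2.1314.
c_gold = y_gold − (n+g+δ)·k_gold = 2.1314 − 0.102·7.7314 ≈ 1.3428.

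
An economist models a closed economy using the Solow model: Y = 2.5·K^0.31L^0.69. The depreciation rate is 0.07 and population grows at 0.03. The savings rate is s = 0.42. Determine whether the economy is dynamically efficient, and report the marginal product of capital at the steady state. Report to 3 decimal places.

The effective depreciation rate is n + δ = 0.03 + 0.07 = 0.1.
Steady-state k*: s·A·k^0.31 = 0.1·k gives k* = (0.42·2.5/0.1)^(1/0.69) ≈ 30.1984.
MPK = 0.31·2.5·30.1984^(-0.69) ≈ 0.0738.
MPK < n+δ = 0.1, so the economy is dynamically inefficient (over-saving).

dynamically inefficient; MPK ≈ 0.074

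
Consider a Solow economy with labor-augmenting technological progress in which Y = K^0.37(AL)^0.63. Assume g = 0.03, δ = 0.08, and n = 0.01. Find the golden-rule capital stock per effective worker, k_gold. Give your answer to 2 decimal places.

k_gold ≈ 5.97

Capital per effective worker breaks even when investment replaces (n + g + δ)·k; here n + g + δ = 0.12.
Setting f'(k) = n+g+δ gives 0.37·k^(0.37−1) = 0.12, hence k_gold = (0.37/0.12)^(1/0.63) ≈ 5.9734.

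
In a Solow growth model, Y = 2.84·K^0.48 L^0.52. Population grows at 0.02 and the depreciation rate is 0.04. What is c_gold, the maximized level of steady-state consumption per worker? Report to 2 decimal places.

c_gold ≈ 26.39

n + δ = 0.02 + 0.04 = 0.06.
Maximizing c = f(k) − (n+δ)·k gives f'(k) = n+δ, i.e. 0.48·2.84·k^(0.48−1) = 0.06, so k_gold = (0.48·2.84/0.06)^(1/0.52) ≈ 405.9547.
y_gold = 2.84·405.9547^0.48 ≈ 50.7443.
c_gold = y_gold − (n+δ)·k_gold = 50.7443 − 0.06·405.9547 ≈ 26.3871.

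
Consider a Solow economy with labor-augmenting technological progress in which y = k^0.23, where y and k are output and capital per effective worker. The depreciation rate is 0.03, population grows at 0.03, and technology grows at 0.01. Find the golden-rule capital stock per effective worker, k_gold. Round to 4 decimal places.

k_gold ≈ 4.6876

n + g + δ = 0.03 + 0.01 + 0.03 = 0.07.
At the golden rule the marginal product of capital equals n+g+δ: 0.23·k^(0.23−1) = 0.07. Solving, k_gold = (0.23/0.07)^(1/0.77) ≈ 4.6876.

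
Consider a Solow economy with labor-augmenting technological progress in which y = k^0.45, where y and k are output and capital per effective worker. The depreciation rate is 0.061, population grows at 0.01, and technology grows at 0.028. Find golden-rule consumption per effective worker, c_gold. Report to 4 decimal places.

c_gold ≈ 1.8984

The effective depreciation rate is n + g + δ = 0.01 + 0.028 + 0.061 = 0.099.
Setting f'(k) = n+g+δ gives 0.45·k^(0.45−1) = 0.099, hence k_gold = (0.45/0.099)^(1/0.55) ≈ 15.6890.
y_gold = 15.6890^0.45 ≈ 3.4516.
c_gold = y_gold − (n+g+δ)·k_gold = 3.4516 − 0.099·15.6890 ≈ 1.8984.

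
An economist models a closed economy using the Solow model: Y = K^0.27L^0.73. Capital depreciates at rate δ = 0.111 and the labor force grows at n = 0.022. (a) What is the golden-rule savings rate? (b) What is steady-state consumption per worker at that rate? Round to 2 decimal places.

(a) s_gold = 0.27; (b) c_gold ≈ 0.95

The effective depreciation rate is n + δ = 0.022 + 0.111 = 0.133.
For Cobb-Douglas, s_gold equals capital's share: s_gold = 0.27.
At the golden rule the marginal product of capital equals n+δ: 0.27·k^(0.27−1) = 0.133. Solving, k_gold = (0.27/0.133)^(1/0.73) ≈ 2.6378.
y_gold = 2.6378^0.27 ≈ 1.2994; c_gold = (1−0.27)·y_gold ≈ 0.9485.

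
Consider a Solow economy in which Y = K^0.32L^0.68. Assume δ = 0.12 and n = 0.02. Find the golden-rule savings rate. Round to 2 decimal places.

n + δ = 0.02 + 0.12 = 0.14.
At the golden rule MPK = n+δ, and in any Cobb-Douglas steady state s = (n+δ)·k/y = MPK·k/y = capital's share 0.32.

s_gold = 0.32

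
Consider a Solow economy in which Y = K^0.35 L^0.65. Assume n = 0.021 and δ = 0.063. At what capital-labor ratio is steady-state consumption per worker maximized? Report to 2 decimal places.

Break-even investment rate: n + δ = 0.021 + 0.063 = 0.084.
Setting f'(k) = n+δ gives 0.35·k^(0.35−1) = 0.084, hence k_gold = (0.35/0.084)^(1/0.65) ≈ 8.9851.

k_gold ≈ 8.99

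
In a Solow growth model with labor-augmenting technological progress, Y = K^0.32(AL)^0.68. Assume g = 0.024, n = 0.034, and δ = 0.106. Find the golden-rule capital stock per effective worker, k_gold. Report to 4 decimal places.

k_gold ≈ 2.6725

n + g + δ = 0.034 + 0.024 + 0.106 = 0.164.
Maximizing c = f(k) − (n+g+δ)·k gives f'(k) = n+g+δ, i.e. 0.32·k^(0.32−1) = 0.164, so k_gold = (0.32/0.164)^(1/0.68) ≈ 2.6725.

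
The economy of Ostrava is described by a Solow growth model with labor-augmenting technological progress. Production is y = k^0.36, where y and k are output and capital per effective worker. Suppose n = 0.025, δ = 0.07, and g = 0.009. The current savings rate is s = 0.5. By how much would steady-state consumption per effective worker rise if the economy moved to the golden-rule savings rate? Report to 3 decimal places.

n + g + δ = 0.025 + 0.009 + 0.07 = 0.104.
Current steady state (s = 0.5): k* = (0.5/0.104)^(1/0.64) ≈ 11.6286, y* = 11.6286^0.36 ≈ 2.4187, c* = (1−0.5)·2.4187 ≈ 1.2094.
Setting f'(k) = n+g+δ gives 0.36·k^(0.36−1) = 0.104, hence k_gold = (0.36/0.104)^(1/0.64) ≈ 6.9600.
y_gold = 6.9600^0.36 ≈ 2.0107, c_gold = y_gold − 0.104·k_gold ≈ 1.2868.
Gain: Δc = 1.2868 − 1.2094 ≈ 0.0775.

Δc ≈ 0.077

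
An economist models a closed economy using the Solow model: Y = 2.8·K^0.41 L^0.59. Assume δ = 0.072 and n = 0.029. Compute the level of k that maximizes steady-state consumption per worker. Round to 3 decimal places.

k_gold ≈ 61.544

The effective depreciation rate is n + δ = 0.029 + 0.072 = 0.101.
At the golden rule the marginal product of capital equals n+δ: 0.41·2.8·k^(0.41−1) = 0.101. Solving, k_gold = (0.41·2.8/0.101)^(1/0.59) ≈ 61.5442.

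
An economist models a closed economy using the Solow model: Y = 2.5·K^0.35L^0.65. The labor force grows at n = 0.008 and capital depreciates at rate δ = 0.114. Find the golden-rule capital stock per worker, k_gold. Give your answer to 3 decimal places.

Capital per worker breaks even when investment replaces (n + δ)·k; here n + δ = 0.122.
Maximizing c = f(k) − (n+δ)·k gives f'(k) = n+δ, i.e. 0.35·2.5·k^(0.35−1) = 0.122, so k_gold = (0.35·2.5/0.122)^(1/0.65) ≈ 20.7196.

k_gold ≈ 20.720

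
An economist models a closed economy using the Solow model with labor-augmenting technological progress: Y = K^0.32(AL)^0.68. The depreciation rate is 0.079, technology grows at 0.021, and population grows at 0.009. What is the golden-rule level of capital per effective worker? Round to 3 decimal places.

Break-even investment rate: n + g + δ = 0.009 + 0.021 + 0.079 = 0.109.
Setting f'(k) = n+g+δ gives 0.32·k^(0.32−1) = 0.109, hence k_gold = (0.32/0.109)^(1/0.68) ≈ 4.8734.

k_gold ≈ 4.873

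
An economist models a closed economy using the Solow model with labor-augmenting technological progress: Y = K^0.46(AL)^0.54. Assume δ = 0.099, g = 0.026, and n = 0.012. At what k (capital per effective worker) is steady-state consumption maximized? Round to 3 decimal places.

n + g + δ = 0.012 + 0.026 + 0.099 = 0.137.
Golden rule sets MPK = n+g+δ: 0.46·k^(0.46−1) = 0.137, so k_gold = (0.46/0.137)^(1/0.54) ≈ 9.4220.

k_gold ≈ 9.422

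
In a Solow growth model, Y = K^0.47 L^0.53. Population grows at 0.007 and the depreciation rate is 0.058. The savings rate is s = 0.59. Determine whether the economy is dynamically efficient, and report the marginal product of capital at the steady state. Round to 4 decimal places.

dynamically inefficient; MPK ≈ 0.0518

n + δ = 0.007 + 0.058 = 0.065.
Steady-state k*: s·k^0.47 = 0.065·k gives k* = (0.59/0.065)^(1/0.53) ≈ 64.1847.
MPK = 0.47·64.1847^(-0.53) ≈ 0.0518.
MPK < n+δ = 0.065, so the economy is dynamically inefficient (over-saving).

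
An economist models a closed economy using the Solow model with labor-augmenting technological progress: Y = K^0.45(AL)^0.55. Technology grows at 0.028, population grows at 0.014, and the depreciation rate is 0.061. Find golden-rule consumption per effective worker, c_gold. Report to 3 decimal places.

c_gold ≈ 1.838

The effective depreciation rate is n + g + δ = 0.014 + 0.028 + 0.061 = 0.103.
Golden rule sets MPK = n+g+δ: 0.45·k^(0.45−1) = 0.103, so k_gold = (0.45/0.103)^(1/0.55) ≈ 14.5989.
y_gold = 14.5989^0.45 ≈ 3.3415.
c_gold = y_gold − (n+g+δ)·k_gold = 3.3415 − 0.103·14.5989 ≈ 1.8378.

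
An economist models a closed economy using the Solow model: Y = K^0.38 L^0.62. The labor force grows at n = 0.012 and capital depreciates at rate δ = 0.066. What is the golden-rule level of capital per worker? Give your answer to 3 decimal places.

n + δ = 0.012 + 0.066 = 0.078.
At the golden rule the marginal product of capital equals n+δ: 0.38·k^(0.38−1) = 0.078. Solving, k_gold = (0.38/0.078)^(1/0.62) ≈ 12.8581.

k_gold ≈ 12.858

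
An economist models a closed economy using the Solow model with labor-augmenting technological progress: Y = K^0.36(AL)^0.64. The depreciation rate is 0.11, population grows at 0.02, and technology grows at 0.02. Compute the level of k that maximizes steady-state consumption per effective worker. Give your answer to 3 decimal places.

Capital per effective worker breaks even when investment replaces (n + g + δ)·k; here n + g + δ = 0.15.
Maximizing c = f(k) − (n+g+δ)·k gives f'(k) = n+g+δ, i.e. 0.36·k^(0.36−1) = 0.15, so k_gold = (0.36/0.15)^(1/0.64) ≈ 3.9272.

k_gold ≈ 3.927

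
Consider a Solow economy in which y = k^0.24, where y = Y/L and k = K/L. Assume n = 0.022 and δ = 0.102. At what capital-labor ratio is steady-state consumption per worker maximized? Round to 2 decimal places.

The effective depreciation rate is n + δ = 0.022 + 0.102 = 0.124.
At the golden rule the marginal product of capital equals n+δ: 0.24·k^(0.24−1) = 0.124. Solving, k_gold = (0.24/0.124)^(1/0.76) ≈ 2.3843.

k_gold ≈ 2.38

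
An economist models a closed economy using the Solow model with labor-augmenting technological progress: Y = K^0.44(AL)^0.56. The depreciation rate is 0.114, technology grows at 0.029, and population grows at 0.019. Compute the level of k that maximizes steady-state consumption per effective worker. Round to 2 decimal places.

k_gold ≈ 5.96

n + g + δ = 0.019 + 0.029 + 0.114 = 0.162.
Maximizing c = f(k) − (n+g+δ)·k gives f'(k) = n+g+δ, i.e. 0.44·k^(0.44−1) = 0.162, so k_gold = (0.44/0.162)^(1/0.56) ≈ 5.9551.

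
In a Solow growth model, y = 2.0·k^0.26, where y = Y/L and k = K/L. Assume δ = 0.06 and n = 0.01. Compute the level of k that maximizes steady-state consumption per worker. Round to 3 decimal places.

k_gold ≈ 15.028

Break-even investment rate: n + δ = 0.01 + 0.06 = 0.07.
Golden rule sets MPK = n+δ: 0.26·2.0·k^(0.26−1) = 0.07, so k_gold = (0.26·2.0/0.07)^(1/0.74) ≈ 15.0279.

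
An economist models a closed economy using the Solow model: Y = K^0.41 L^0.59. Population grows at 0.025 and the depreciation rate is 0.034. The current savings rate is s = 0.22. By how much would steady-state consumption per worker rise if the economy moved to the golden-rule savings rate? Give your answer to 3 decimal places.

Capital per worker breaks even when investment replaces (n + δ)·k; here n + δ = 0.059.
Current steady state (s = 0.22): k* = (0.22/0.059)^(1/0.59) ≈ 9.3060, y* = 9.3060^0.41 ≈ 2.4957, c* = (1−0.22)·2.4957 ≈ 1.9466.
Maximizing c = f(k) − (n+δ)·k gives f'(k) = n+δ, i.e. 0.41·k^(0.41−1) = 0.059, so k_gold = (0.41/0.059)^(1/0.59) ≈ 26.7303.
y_gold = 26.7303^0.41 ≈ 3.8465, c_gold = y_gold − 0.059·k_gold ≈ 2.2695.
Gain: Δc = 2.2695 − 1.9466 ≈ 0.3228.

Δc ≈ 0.323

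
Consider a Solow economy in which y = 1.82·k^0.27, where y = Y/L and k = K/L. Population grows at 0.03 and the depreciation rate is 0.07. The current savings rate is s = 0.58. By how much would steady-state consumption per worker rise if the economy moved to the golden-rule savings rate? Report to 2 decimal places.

Δc ≈ 0.57

Break-even investment rate: n + δ = 0.03 + 0.07 = 0.1.
Current steady state (s = 0.58): k* = (0.58·1.82/0.1)^(1/0.73) ≈ 25.2379, y* = 1.82·25.2379^0.27 ≈ 4.3514, c* = (1−0.58)·4.3514 ≈ 1.8276.
At the golden rule the marginal product of capital equals n+δ: 0.27·1.82·k^(0.27−1) = 0.1. Solving, k_gold = (0.27·1.82/0.1)^(1/0.73) ≈ 8.8547.
y_gold = 1.82·8.8547^0.27 ≈ 3.2795, c_gold = y_gold − 0.1·k_gold ≈ 2.3940.
Gain: Δc = 2.3940 − 1.8276 ≈ 0.5665.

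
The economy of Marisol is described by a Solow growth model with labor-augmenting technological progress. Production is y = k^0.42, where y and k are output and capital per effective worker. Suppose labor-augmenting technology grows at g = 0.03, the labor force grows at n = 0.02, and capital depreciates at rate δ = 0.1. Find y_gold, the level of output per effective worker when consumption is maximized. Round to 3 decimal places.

y_gold ≈ 2.108

The effective depreciation rate is n + g + δ = 0.02 + 0.03 + 0.1 = 0.15.
Setting f'(k) = n+g+δ gives 0.42·k^(0.42−1) = 0.15, hence k_gold = (0.42/0.15)^(1/0.58) ≈ 5.9015.
Output: y_gold = k_gold^0.42 = 5.9015^0.42 ≈ 2.1077.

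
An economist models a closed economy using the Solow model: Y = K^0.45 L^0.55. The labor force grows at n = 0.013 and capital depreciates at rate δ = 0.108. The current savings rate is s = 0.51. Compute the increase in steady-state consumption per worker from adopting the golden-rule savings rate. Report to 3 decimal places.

Δc ≈ 0.021

The effective depreciation rate is n + δ = 0.013 + 0.108 = 0.121.
Current steady state (s = 0.51): k* = (0.51/0.121)^(1/0.55) ≈ 13.6764, y* = 13.6764^0.45 ≈ 3.2448, c* = (1−0.51)·3.2448 ≈ 1.5900.
Setting f'(k) = n+δ gives 0.45·k^(0.45−1) = 0.121, hence k_gold = (0.45/0.121)^(1/0.55) ≈ 10.8928.
y_gold = 10.8928^0.45 ≈ 2.9290, c_gold = y_gold − 0.121·k_gold ≈ 1.6109.
Gain: Δc = 1.6109 − 1.5900 ≈ 0.0210.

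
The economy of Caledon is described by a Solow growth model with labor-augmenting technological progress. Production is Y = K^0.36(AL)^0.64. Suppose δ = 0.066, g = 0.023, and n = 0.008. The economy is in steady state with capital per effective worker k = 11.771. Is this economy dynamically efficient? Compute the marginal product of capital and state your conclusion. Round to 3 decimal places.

Capital per effective worker breaks even when investment replaces (n + g + δ)·k; here n + g + δ = 0.097.
MPK = 0.36·k^(0.36−1) = 0.36·11.771^(-0.64) ≈ 0.0743.
MPK < 0.097, so the economy is dynamically inefficient (over-saving).

dynamically inefficient; MPK ≈ 0.074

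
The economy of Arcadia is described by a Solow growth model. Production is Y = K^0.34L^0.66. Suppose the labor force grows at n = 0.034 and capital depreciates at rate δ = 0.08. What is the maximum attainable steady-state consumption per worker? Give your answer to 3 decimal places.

Break-even investment rate: n + δ = 0.034 + 0.08 = 0.114.
Maximizing c = f(k) − (n+δ)·k gives f'(k) = n+δ, i.e. 0.34·k^(0.34−1) = 0.114, so k_gold = (0.34/0.114)^(1/0.66) ≈ 5.2366.
y_gold = 5.2366^0.34 ≈ 1.7558.
c_gold = y_gold − (n+δ)·k_gold = 1.7558 − 0.114·5.2366 ≈ 1.1588.

c_gold ≈ 1.159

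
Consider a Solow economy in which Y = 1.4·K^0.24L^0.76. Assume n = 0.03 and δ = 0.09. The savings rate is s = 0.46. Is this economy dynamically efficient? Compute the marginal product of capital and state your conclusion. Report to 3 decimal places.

dynamically inefficient; MPK ≈ 0.063

Break-even investment rate: n + δ = 0.03 + 0.09 = 0.12.
Steady-state k*: s·A·k^0.24 = 0.12·k gives k* = (0.46·1.4/0.12)^(1/0.76) ≈ 9.1230.
MPK = 0.24·1.4·9.1230^(-0.76) ≈ 0.0626.
MPK < n+δ = 0.12, so the economy is dynamically inefficient (over-saving).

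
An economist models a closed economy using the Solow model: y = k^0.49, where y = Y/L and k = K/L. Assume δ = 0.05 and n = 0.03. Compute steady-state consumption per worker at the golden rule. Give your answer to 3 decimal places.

c_gold ≈ 2.909

The effective depreciation rate is n + δ = 0.03 + 0.05 = 0.08.
Setting f'(k) = n+δ gives 0.49·k^(0.49−1) = 0.08, hence k_gold = (0.49/0.08)^(1/0.51) ≈ 34.9418.
y_gold = 34.9418^0.49 ≈ 5.7048.
c_gold = y_gold − (n+δ)·k_gold = 5.7048 − 0.08·34.9418 ≈ 2.9094.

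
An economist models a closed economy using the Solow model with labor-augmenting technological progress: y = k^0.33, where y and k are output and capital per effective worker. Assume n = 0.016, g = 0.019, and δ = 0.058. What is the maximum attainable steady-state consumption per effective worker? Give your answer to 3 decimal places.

n + g + δ = 0.016 + 0.019 + 0.058 = 0.093.
Golden rule sets MPK = n+g+δ: 0.33·k^(0.33−1) = 0.093, so k_gold = (0.33/0.093)^(1/0.67) ≈ 6.6213.
y_gold = 6.6213^0.33 ≈ 1.8660.
c_gold = y_gold − (n+g+δ)·k_gold = 1.8660 − 0.093·6.6213 ≈ 1.2502.

c_gold ≈ 1.250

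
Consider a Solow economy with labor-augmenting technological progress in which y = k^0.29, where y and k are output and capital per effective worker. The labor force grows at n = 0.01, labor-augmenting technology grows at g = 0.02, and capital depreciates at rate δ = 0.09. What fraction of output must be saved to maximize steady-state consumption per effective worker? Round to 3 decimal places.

s_gold = 0.290

The effective depreciation rate is n + g + δ = 0.01 + 0.02 + 0.09 = 0.12.
At the golden rule MPK = n+g+δ, and in any Cobb-Douglas steady state s = (n+g+δ)·k/y = MPK·k/y = capital's share 0.29.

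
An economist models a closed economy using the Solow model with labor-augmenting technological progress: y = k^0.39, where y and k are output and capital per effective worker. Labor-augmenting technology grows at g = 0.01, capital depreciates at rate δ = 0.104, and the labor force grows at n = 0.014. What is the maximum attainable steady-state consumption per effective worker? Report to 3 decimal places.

n + g + δ = 0.014 + 0.01 + 0.104 = 0.128.
Golden rule sets MPK = n+g+δ: 0.39·k^(0.39−1) = 0.128, so k_gold = (0.39/0.128)^(1/0.61) ≈ 6.2116.
y_gold = 6.2116^0.39 ≈ 2.0387.
c_gold = y_gold − (n+g+δ)·k_gold = 2.0387 − 0.128·6.2116 ≈ 1.2436.

c_gold ≈ 1.244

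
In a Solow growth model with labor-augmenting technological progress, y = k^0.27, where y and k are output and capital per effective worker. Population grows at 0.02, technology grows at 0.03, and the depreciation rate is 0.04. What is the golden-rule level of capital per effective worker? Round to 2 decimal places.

k_gold ≈ 4.50

Break-even investment rate: n + g + δ = 0.02 + 0.03 + 0.04 = 0.09.
Maximizing c = f(k) − (n+g+δ)·k gives f'(k) = n+g+δ, i.e. 0.27·k^(0.27−1) = 0.09, so k_gold = (0.27/0.09)^(1/0.73) ≈ 4.5039.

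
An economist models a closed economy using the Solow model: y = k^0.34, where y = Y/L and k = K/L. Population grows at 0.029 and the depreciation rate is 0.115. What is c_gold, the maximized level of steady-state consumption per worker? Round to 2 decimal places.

Capital per worker breaks even when investment replaces (n + δ)·k; here n + δ = 0.144.
Maximizing c = f(k) − (n+δ)·k gives f'(k) = n+δ, i.e. 0.34·k^(0.34−1) = 0.144, so k_gold = (0.34/0.144)^(1/0.66) ≈ 3.6756.
y_gold = 3.6756^0.34 ≈ 1.5567.
c_gold = y_gold − (n+δ)·k_gold = 1.5567 − 0.144·3.6756 ≈ 1.0274.

c_gold ≈ 1.03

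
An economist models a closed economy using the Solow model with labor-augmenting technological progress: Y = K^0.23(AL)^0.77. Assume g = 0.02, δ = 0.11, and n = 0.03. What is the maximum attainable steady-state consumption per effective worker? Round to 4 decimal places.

c_gold ≈ 0.8582

Capital per effective worker breaks even when investment replaces (n + g + δ)·k; here n + g + δ = 0.16.
Golden rule sets MPK = n+g+δ: 0.23·k^(0.23−1) = 0.16, so k_gold = (0.23/0.16)^(1/0.77) ≈ 1.6021.
y_gold = 1.6021^0.23 ≈ 1.1145.
c_gold = y_gold − (n+g+δ)·k_gold = 1.1145 − 0.16·1.6021 ≈ 0.8582.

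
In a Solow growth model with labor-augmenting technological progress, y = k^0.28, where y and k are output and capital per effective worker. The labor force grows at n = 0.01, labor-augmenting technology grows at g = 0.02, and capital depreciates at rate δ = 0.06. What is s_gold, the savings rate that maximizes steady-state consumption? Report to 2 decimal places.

Capital per effective worker breaks even when investment replaces (n + g + δ)·k; here n + g + δ = 0.09.
At the golden rule MPK = n+g+δ, and in any Cobb-Douglas steady state s = (n+g+δ)·k/y = MPK·k/y = capital's share 0.28.

s_gold = 0.28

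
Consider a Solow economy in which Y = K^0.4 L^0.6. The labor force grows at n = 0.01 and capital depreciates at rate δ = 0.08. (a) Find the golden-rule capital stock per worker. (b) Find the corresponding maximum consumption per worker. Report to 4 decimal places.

(a) k_gold ≈ 12.0142; (b) c_gold ≈ 1.6219

The effective depreciation rate is n + δ = 0.01 + 0.08 = 0.09.
Maximizing c = f(k) − (n+δ)·k gives f'(k) = n+δ, i.e. 0.4·k^(0.4−1) = 0.09, so k_gold = (0.4/0.09)^(1/0.6) ≈ 12.0142.
y_gold = 12.0142^0.4 ≈ 2.7032; c_gold = y_gold − 0.09·k_gold ≈ 1.6219.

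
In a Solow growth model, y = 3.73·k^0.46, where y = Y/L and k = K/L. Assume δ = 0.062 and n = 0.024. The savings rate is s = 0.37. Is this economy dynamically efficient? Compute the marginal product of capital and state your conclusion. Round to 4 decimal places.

dynamically efficient; MPK ≈ 0.1069

n + δ = 0.024 + 0.062 = 0.086.
Steady-state k*: s·A·k^0.46 = 0.086·k gives k* = (0.37·3.73/0.086)^(1/0.54) ≈ 170.7044.
MPK = 0.46·3.73·170.7044^(-0.54) ≈ 0.1069.
MPK > n+δ = 0.086, so the economy is dynamically efficient (under-saving).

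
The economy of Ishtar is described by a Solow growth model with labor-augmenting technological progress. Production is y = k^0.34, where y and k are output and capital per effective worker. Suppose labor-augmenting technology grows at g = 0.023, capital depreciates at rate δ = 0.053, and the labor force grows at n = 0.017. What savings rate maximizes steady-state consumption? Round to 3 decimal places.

s_gold = 0.340

Break-even investment rate: n + g + δ = 0.017 + 0.023 + 0.053 = 0.093.
At the golden rule MPK = n+g+δ, and in any Cobb-Douglas steady state s = (n+g+δ)·k/y = MPK·k/y = capital's share 0.34.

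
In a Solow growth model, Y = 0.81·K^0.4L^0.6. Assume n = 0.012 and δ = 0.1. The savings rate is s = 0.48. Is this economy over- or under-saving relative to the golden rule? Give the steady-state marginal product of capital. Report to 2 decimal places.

n + δ = 0.012 + 0.1 = 0.112.
Steady-state k*: s·A·k^0.4 = 0.112·k gives k* = (0.48·0.81/0.112)^(1/0.6) ≈ 7.9588.
MPK = 0.4·0.81·7.9588^(-0.6) ≈ 0.0933.
MPK < n+δ = 0.112, so the economy is dynamically inefficient (over-saving).

over-saving; MPK ≈ 0.09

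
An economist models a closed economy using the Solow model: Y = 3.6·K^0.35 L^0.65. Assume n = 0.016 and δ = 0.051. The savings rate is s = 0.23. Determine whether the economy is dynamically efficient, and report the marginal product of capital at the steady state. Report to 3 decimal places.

Break-even investment rate: n + δ = 0.016 + 0.051 = 0.067.
Steady-state k*: s·A·k^0.35 = 0.067·k gives k* = (0.23·3.6/0.067)^(1/0.65) ≈ 47.8555.
MPK = 0.35·3.6·47.8555^(-0.65) ≈ 0.1020.
MPK > n+δ = 0.067, so the economy is dynamically efficient (under-saving).

dynamically efficient; MPK ≈ 0.102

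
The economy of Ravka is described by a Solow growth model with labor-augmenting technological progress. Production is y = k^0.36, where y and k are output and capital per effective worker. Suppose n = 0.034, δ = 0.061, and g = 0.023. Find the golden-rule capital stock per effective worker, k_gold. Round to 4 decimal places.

Capital per effective worker breaks even when investment replaces (n + g + δ)·k; here n + g + δ = 0.118.
Maximizing c = f(k) − (n+g+δ)·k gives f'(k) = n+g+δ, i.e. 0.36·k^(0.36−1) = 0.118, so k_gold = (0.36/0.118)^(1/0.64) ≈ 5.7136.

k_gold ≈ 5.7136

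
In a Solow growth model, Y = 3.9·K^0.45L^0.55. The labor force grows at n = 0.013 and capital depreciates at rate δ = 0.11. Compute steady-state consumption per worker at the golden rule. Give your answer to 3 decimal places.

c_gold ≈ 18.876

The effective depreciation rate is n + δ = 0.013 + 0.11 = 0.123.
Maximizing c = f(k) − (n+δ)·k gives f'(k) = n+δ, i.e. 0.45·3.9·k^(0.45−1) = 0.123, so k_gold = (0.45·3.9/0.123)^(1/0.55) ≈ 125.5620.
y_gold = 3.9·125.5620^0.45 ≈ 34.3203.
c_gold = y_gold − (n+δ)·k_gold = 34.3203 − 0.123·125.5620 ≈ 18.8762.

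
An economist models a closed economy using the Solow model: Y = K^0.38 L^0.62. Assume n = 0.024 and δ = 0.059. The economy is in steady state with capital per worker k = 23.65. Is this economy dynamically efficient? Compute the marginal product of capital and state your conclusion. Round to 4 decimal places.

The effective depreciation rate is n + δ = 0.024 + 0.059 = 0.083.
MPK = 0.38·k^(0.38−1) = 0.38·23.65^(-0.62) ≈ 0.0535.
MPK < 0.083, so the economy is dynamically inefficient (over-saving).

dynamically inefficient; MPK ≈ 0.0535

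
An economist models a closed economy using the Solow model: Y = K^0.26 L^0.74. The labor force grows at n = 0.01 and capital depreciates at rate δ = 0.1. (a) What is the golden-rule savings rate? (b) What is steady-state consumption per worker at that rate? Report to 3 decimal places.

(a) s_gold = 0.260; (b) c_gold ≈ 1.001

n + δ = 0.01 + 0.1 = 0.11.
For Cobb-Douglas, s_gold equals capital's share: s_gold = 0.26.
At the golden rule the marginal product of capital equals n+δ: 0.26·k^(0.26−1) = 0.11. Solving, k_gold = (0.26/0.11)^(1/0.74) ≈ 3.1977.
y_gold = 3.1977^0.26 ≈ 1.3529; c_gold = (1−0.26)·y_gold ≈ 1.0011.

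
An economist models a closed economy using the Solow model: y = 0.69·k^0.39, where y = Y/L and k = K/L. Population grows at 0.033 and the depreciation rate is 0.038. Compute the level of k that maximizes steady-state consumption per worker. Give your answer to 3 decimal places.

k_gold ≈ 8.884

The effective depreciation rate is n + δ = 0.033 + 0.038 = 0.071.
At the golden rule the marginal product of capital equals n+δ: 0.39·0.69·k^(0.39−1) = 0.071. Solving, k_gold = (0.39·0.69/0.071)^(1/0.61) ≈ 8.8841.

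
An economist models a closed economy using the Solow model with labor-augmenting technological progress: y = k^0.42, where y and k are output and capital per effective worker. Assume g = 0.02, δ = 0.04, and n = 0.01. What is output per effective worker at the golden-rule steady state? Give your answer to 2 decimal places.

n + g + δ = 0.01 + 0.02 + 0.04 = 0.07.
Maximizing c = f(k) − (n+g+δ)·k gives f'(k) = n+g+δ, i.e. 0.42·k^(0.42−1) = 0.07, so k_gold = (0.42/0.07)^(1/0.58) ≈ 21.9604.
Output: y_gold = k_gold^0.42 = 21.9604^0.42 ≈ 3.6601.

y_gold ≈ 3.66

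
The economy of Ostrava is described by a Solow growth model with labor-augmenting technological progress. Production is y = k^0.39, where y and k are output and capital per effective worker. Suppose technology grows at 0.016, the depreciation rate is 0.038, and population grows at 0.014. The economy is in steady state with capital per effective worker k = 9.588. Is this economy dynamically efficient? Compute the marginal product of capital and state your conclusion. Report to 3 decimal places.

dynamically efficient; MPK ≈ 0.098

The effective depreciation rate is n + g + δ = 0.014 + 0.016 + 0.038 = 0.068.
MPK = 0.39·k^(0.39−1) = 0.39·9.588^(-0.61) ≈ 0.0982.
MPK > 0.068, so the economy is dynamically efficient (under-saving).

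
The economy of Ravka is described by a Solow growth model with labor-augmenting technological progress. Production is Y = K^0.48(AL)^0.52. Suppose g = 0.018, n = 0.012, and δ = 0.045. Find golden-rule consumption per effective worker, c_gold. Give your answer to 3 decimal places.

Capital per effective worker breaks even when investment replaces (n + g + δ)·k; here n + g + δ = 0.075.
Setting f'(k) = n+g+δ gives 0.48·k^(0.48−1) = 0.075, hence k_gold = (0.48/0.075)^(1/0.52) ≈ 35.5096.
y_gold = 35.5096^0.48 ≈ 5.5484.
c_gold = y_gold − (n+g+δ)·k_gold = 5.5484 − 0.075·35.5096 ≈ 2.8852.

c_gold ≈ 2.885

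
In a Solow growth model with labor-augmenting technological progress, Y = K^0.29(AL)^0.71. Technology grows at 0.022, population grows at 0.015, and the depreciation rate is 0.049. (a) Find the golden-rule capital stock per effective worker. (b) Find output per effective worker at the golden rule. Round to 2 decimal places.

(a) k_gold ≈ 5.54; (b) y_gold ≈ 1.64

Break-even investment rate: n + g + δ = 0.015 + 0.022 + 0.049 = 0.086.
At the golden rule the marginal product of capital equals n+g+δ: 0.29·k^(0.29−1) = 0.086. Solving, k_gold = (0.29/0.086)^(1/0.71) ≈ 5.5401.
y_gold = 5.5401^0.29 ≈ 1.6429.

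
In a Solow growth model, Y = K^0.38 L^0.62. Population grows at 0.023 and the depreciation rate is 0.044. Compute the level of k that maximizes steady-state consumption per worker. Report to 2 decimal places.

k_gold ≈ 16.43

n + δ = 0.023 + 0.044 = 0.067.
Golden rule sets MPK = n+δ: 0.38·k^(0.38−1) = 0.067, so k_gold = (0.38/0.067)^(1/0.62) ≈ 16.4308.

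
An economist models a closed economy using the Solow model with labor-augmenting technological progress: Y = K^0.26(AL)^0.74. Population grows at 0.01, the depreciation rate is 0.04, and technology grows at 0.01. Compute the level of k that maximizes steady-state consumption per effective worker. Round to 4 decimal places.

The effective depreciation rate is n + g + δ = 0.01 + 0.01 + 0.04 = 0.06.
Maximizing c = f(k) − (n+g+δ)·k gives f'(k) = n+g+δ, i.e. 0.26·k^(0.26−1) = 0.06, so k_gold = (0.26/0.06)^(1/0.74) ≈ 7.2539.

k_gold ≈ 7.2539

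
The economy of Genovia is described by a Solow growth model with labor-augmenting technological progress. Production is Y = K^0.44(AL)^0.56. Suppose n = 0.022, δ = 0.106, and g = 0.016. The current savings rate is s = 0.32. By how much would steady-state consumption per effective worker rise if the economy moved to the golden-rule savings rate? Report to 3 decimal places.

n + g + δ = 0.022 + 0.016 + 0.106 = 0.144.
Current steady state (s = 0.32): k* = (0.32/0.144)^(1/0.56) ≈ 4.1616, y* = 4.1616^0.44 ≈ 1.8727, c* = (1−0.32)·1.8727 ≈ 1.2735.
Golden rule sets MPK = n+g+δ: 0.44·k^(0.44−1) = 0.144, so k_gold = (0.44/0.144)^(1/0.56) ≈ 7.3491.
y_gold = 7.3491^0.44 ≈ 2.4052, c_gold = y_gold − 0.144·k_gold ≈ 1.3469.
Gain: Δc = 1.3469 − 1.2735 ≈ 0.0734.

Δc ≈ 0.073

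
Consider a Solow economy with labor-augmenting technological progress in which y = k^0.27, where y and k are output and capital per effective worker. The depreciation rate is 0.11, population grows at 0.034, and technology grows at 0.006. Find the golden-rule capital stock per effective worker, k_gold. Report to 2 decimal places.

k_gold ≈ 2.24

The effective depreciation rate is n + g + δ = 0.034 + 0.006 + 0.11 = 0.15.
Setting f'(k) = n+g+δ gives 0.27·k^(0.27−1) = 0.15, hence k_gold = (0.27/0.15)^(1/0.73) ≈ 2.2371.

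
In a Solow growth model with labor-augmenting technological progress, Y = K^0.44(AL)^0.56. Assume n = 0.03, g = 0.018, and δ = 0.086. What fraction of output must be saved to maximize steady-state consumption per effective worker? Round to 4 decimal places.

Capital per effective worker breaks even when investment replaces (n + g + δ)·k; here n + g + δ = 0.134.
At the golden rule MPK = n+g+δ, and in any Cobb-Douglas steady state s = (n+g+δ)·k/y = MPK·k/y = capital's share 0.44.

s_gold = 0.4400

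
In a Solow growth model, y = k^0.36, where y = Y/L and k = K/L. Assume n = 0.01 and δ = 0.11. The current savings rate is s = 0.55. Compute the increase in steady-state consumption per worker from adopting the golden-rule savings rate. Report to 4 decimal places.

Δc ≈ 0.1277

The effective depreciation rate is n + δ = 0.01 + 0.11 = 0.12.
Current steady state (s = 0.55): k* = (0.55/0.12)^(1/0.64) ≈ 10.7919, y* = 10.7919^0.36 ≈ 2.3546, c* = (1−0.55)·2.3546 ≈ 1.0596.
At the golden rule the marginal product of capital equals n+δ: 0.36·k^(0.36−1) = 0.12. Solving, k_gold = (0.36/0.12)^(1/0.64) ≈ 5.5655.
y_gold = 5.5655^0.36 ≈ 1.8552, c_gold = y_gold − 0.12·k_gold ≈ 1.1873.
Gain: Δc = 1.1873 − 1.0596 ≈ 0.1277.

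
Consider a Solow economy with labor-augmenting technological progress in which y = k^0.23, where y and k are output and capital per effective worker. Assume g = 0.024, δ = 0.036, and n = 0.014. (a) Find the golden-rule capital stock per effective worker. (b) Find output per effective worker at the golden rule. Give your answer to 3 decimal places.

(a) k_gold ≈ 4.361; (b) y_gold ≈ 1.403

n + g + δ = 0.014 + 0.024 + 0.036 = 0.074.
At the golden rule the marginal product of capital equals n+g+δ: 0.23·k^(0.23−1) = 0.074. Solving, k_gold = (0.23/0.074)^(1/0.77) ≈ 4.3612.
y_gold = 4.3612^0.23 ≈ 1.4032.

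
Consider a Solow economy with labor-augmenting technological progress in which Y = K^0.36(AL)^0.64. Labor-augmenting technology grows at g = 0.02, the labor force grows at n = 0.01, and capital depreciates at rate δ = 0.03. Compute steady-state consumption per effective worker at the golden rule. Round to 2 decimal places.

c_gold ≈ 1.75

Break-even investment rate: n + g + δ = 0.01 + 0.02 + 0.03 = 0.06.
Golden rule sets MPK = n+g+δ: 0.36·k^(0.36−1) = 0.06, so k_gold = (0.36/0.06)^(1/0.64) ≈ 16.4385.
y_gold = 16.4385^0.36 ≈ 2.7397.
c_gold = y_gold − (n+g+δ)·k_gold = 2.7397 − 0.06·16.4385 ≈ 1.7534.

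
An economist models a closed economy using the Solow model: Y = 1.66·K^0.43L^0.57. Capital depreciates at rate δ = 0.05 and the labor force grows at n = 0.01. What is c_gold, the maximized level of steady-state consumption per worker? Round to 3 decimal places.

c_gold ≈ 6.127

The effective depreciation rate is n + δ = 0.01 + 0.05 = 0.06.
Setting f'(k) = n+δ gives 0.43·1.66·k^(0.43−1) = 0.06, hence k_gold = (0.43·1.66/0.06)^(1/0.57) ≈ 77.0391.
y_gold = 1.66·77.0391^0.43 ≈ 10.7496.
c_gold = y_gold − (n+δ)·k_gold = 10.7496 − 0.06·77.0391 ≈ 6.1273.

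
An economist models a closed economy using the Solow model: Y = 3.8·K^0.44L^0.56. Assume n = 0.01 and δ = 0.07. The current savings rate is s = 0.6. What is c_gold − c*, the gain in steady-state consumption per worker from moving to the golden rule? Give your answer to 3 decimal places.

Capital per worker breaks even when investment replaces (n + δ)·k; here n + δ = 0.08.
Current steady state (s = 0.6): k* = (0.6·3.8/0.08)^(1/0.56) ≈ 396.2208, y* = 3.8·396.2208^0.44 ≈ 52.8294, c* = (1−0.6)·52.8294 ≈ 21.1318.
Setting f'(k) = n+δ gives 0.44·3.8·k^(0.44−1) = 0.08, hence k_gold = (0.44·3.8/0.08)^(1/0.56) ≈ 227.7215.
y_gold = 3.8·227.7215^0.44 ≈ 41.4039, c_gold = y_gold − 0.08·k_gold ≈ 23.1862.
Gain: Δc = 23.1862 − 21.1318 ≈ 2.0544.

Δc ≈ 2.054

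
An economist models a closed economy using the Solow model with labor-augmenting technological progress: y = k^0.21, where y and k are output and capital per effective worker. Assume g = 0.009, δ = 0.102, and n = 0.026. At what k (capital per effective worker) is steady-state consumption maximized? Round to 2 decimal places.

Capital per effective worker breaks even when investment replaces (n + g + δ)·k; here n + g + δ = 0.137.
Golden rule sets MPK = n+g+δ: 0.21·k^(0.21−1) = 0.137, so k_gold = (0.21/0.137)^(1/0.79) ≈ 1.7172.

k_gold ≈ 1.72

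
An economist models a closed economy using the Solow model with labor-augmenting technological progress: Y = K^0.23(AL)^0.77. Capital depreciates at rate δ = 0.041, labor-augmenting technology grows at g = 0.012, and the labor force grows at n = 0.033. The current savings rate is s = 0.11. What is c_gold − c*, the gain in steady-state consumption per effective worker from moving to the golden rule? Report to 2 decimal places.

Δc ≈ 0.08

Break-even investment rate: n + g + δ = 0.033 + 0.012 + 0.041 = 0.086.
Current steady state (s = 0.11): k* = (0.11/0.086)^(1/0.77) ≈ 1.3767, y* = 1.3767^0.23 ≈ 1.0763, c* = (1−0.11)·1.0763 ≈ 0.9579.
Setting f'(k) = n+g+δ gives 0.23·k^(0.23−1) = 0.086, hence k_gold = (0.23/0.086)^(1/0.77) ≈ 3.5879.
y_gold = 3.5879^0.23 ≈ 1.3416, c_gold = y_gold − 0.086·k_gold ≈ 1.0330.
Gain: Δc = 1.0330 − 0.9579 ≈ 0.0751.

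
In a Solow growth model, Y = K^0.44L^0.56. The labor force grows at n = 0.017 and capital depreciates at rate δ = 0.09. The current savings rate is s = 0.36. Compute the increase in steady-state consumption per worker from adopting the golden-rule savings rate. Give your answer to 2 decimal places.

Δc ≈ 0.04

Break-even investment rate: n + δ = 0.017 + 0.09 = 0.107.
Current steady state (s = 0.36): k* = (0.36/0.107)^(1/0.56) ≈ 8.7282, y* = 8.7282^0.44 ≈ 2.5942, c* = (1−0.36)·2.5942 ≈ 1.6603.
Maximizing c = f(k) − (n+δ)·k gives f'(k) = n+δ, i.e. 0.44·k^(0.44−1) = 0.107, so k_gold = (0.44/0.107)^(1/0.56) ≈ 12.4897.
y_gold = 12.4897^0.44 ≈ 3.0373, c_gold = y_gold − 0.107·k_gold ≈ 1.7009.
Gain: Δc = 1.7009 − 1.6603 ≈ 0.0406.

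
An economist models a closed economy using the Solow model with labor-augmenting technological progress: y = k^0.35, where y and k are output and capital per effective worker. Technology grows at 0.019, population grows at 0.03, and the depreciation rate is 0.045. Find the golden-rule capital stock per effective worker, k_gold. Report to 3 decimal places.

Break-even investment rate: n + g + δ = 0.03 + 0.019 + 0.045 = 0.094.
Maximizing c = f(k) − (n+g+δ)·k gives f'(k) = n+g+δ, i.e. 0.35·k^(0.35−1) = 0.094, so k_gold = (0.35/0.094)^(1/0.65) ≈ 7.5573.

k_gold ≈ 7.557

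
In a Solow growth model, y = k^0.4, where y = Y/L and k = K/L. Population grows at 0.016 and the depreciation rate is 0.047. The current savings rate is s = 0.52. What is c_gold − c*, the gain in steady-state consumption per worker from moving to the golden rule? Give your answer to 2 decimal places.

Δc ≈ 0.10

Capital per worker breaks even when investment replaces (n + δ)·k; here n + δ = 0.063.
Current steady state (s = 0.52): k* = (0.52/0.063)^(1/0.6) ≈ 33.7110, y* = 33.7110^0.4 ≈ 4.0842, c* = (1−0.52)·4.0842 ≈ 1.9604.
At the golden rule the marginal product of capital equals n+δ: 0.4·k^(0.4−1) = 0.063. Solving, k_gold = (0.4/0.063)^(1/0.6) ≈ 21.7704.
y_gold = 21.7704^0.4 ≈ 3.4288, c_gold = y_gold − 0.063·k_gold ≈ 2.0573.
Gain: Δc = 2.0573 − 1.9604 ≈ 0.0969.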